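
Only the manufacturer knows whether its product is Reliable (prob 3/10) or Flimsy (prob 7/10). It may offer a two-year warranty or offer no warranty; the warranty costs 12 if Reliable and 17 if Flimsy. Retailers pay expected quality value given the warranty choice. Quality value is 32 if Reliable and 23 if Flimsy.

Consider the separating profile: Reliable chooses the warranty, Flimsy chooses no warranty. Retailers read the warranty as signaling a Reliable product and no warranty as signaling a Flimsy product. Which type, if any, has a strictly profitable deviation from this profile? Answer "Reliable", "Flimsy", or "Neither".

Reliable

The warranty pays 32; no warranty pays 23.
Reliable: assigned the warranty, nets 32 − 12 = 20; deviating to no warranty nets 23.
Flimsy: assigned no warranty, nets 23; deviating to the warranty nets 32 − 17 = 15.
The Reliable type gains 3 by deviating.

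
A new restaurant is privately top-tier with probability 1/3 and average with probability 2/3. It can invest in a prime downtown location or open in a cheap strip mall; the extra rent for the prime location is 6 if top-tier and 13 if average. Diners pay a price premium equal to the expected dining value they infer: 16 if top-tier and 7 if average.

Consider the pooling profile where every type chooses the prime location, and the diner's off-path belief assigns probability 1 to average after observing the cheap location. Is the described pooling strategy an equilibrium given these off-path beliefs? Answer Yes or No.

On path, the diner holds the prior and pays 1/3·16 + 2/3·7 = 10. Off path (the cheap location), believing average, it pays 7.
top-tier: the prime location nets 10 − 6 = 4; the cheap location nets 7. top-tier would deviate.
average: the prime location nets 10 − 13 = -3; the cheap location nets 7. average would deviate.
A type deviates, so pooling fails.

No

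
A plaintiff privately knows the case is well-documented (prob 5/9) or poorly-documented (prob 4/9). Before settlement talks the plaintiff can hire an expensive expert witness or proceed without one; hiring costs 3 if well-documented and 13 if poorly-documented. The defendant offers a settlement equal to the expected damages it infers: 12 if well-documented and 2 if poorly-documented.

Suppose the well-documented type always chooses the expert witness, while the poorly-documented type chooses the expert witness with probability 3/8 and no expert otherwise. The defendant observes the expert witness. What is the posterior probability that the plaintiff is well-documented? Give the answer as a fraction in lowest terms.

10/13

P(the expert witness) = (5/9)·1 + (4/9)·(3/8) = 13/18.
By Bayes' rule, P(well-documented | the expert witness) = (5/9) / (13/18) = 10/13.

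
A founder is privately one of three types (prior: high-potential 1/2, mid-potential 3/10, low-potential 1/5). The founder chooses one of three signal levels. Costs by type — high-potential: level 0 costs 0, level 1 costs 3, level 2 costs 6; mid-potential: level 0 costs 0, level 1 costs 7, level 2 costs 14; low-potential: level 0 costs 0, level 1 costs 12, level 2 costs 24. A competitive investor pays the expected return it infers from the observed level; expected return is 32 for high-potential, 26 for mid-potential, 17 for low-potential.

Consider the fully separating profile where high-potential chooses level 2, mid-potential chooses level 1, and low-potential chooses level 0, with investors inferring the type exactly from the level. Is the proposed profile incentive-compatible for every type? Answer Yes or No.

Separating valuations: level 2 → 32, level 1 → 26, level 0 → 17.
high-potential (assigned level 2): level 0: 17 − 0 = 17; level 1: 26 − 3 = 23; level 2: 32 − 6 = 26. high-potential stays.
mid-potential (assigned level 1): level 0: 17 − 0 = 17; level 1: 26 − 7 = 19; level 2: 32 − 14 = 18. mid-potential stays.
low-potential (assigned level 0): level 0: 17 − 0 = 17; level 1: 26 − 12 = 14; level 2: 32 − 24 = 8. low-potential stays.
Every type prefers its assigned level; separation holds.

Yes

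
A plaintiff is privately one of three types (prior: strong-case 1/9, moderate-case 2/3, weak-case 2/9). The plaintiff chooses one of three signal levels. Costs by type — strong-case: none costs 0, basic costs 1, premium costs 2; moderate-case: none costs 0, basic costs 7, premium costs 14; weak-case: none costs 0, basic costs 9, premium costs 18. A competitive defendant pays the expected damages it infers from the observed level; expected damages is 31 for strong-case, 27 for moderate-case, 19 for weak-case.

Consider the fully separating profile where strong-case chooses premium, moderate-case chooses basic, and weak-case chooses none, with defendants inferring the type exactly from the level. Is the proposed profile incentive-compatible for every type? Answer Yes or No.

Separating settlements: premium → 31, basic → 27, none → 19.
strong-case (assigned premium): none: 19 − 0 = 19; basic: 27 − 1 = 26; premium: 31 − 2 = 29. strong-case stays.
moderate-case (assigned basic): none: 19 − 0 = 19; basic: 27 − 7 = 20; premium: 31 − 14 = 17. moderate-case stays.
weak-case (assigned none): none: 19 − 0 = 19; basic: 27 − 9 = 18; premium: 31 − 18 = 13. weak-case stays.
Every type prefers its assigned level; separation holds.

Yes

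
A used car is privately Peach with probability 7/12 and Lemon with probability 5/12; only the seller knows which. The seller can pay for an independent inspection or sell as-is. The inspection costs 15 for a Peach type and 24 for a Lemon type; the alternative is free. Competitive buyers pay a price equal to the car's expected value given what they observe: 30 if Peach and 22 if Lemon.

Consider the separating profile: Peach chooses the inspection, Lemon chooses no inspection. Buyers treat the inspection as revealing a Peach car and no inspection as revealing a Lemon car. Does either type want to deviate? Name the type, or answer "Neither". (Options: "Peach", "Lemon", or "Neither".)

The inspection pays 30; no inspection pays 22.
Peach: assigned the inspection, nets 30 − 15 = 15; deviating to no inspection nets 22.
Lemon: assigned no inspection, nets 22; deviating to the inspection nets 30 − 24 = 6.
The Peach type gains 7 by deviating.

Peach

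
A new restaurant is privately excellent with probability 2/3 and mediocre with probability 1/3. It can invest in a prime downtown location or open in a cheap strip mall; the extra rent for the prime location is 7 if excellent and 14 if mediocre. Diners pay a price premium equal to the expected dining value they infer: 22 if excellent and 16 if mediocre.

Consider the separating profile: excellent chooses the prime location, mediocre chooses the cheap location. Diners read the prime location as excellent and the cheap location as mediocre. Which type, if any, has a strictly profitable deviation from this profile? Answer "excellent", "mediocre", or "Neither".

The prime location pays 22; the cheap location pays 16.
excellent: assigned the prime location, nets 22 − 7 = 15; deviating to the cheap location nets 16.
mediocre: assigned the cheap location, nets 16; deviating to the prime location nets 22 − 14 = 8.
The excellent type gains 1 by deviating.

excellent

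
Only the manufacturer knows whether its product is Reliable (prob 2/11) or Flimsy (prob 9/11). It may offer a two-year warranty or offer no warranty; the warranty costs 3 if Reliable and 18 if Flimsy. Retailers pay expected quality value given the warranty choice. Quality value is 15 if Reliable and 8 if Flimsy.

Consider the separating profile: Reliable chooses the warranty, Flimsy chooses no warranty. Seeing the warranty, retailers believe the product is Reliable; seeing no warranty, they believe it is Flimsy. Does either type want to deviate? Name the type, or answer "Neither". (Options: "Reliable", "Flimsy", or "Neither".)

Neither

The warranty pays 15; no warranty pays 8.
Reliable: assigned the warranty, nets 15 − 3 = 12; deviating to no warranty nets 8.
Flimsy: assigned no warranty, nets 8; deviating to the warranty nets 15 − 18 = -3.
Both types strictly prefer their assigned action; no profitable deviation.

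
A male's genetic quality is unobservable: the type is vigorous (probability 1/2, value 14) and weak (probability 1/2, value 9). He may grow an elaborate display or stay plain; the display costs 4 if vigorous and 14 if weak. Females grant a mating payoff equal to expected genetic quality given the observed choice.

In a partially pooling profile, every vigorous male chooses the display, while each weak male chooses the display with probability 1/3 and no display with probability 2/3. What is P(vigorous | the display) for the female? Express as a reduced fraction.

3/4

P(the display) = (1/2)·1 + (1/2)·(1/3) = 2/3.
By Bayes' rule, P(vigorous | the display) = (1/2) / (2/3) = 3/4.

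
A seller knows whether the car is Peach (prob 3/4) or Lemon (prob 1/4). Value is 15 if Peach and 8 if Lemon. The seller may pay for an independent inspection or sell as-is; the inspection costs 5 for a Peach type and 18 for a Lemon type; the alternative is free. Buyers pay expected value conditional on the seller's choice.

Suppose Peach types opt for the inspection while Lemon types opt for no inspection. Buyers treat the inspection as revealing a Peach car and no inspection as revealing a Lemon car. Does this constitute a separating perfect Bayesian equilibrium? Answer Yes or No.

Under these beliefs, the inspection earns price 15 and no inspection earns price 8.
Peach: the inspection nets 15 − 5 = 10; no inspection nets 8. Peach prefers the inspection.
Lemon: the inspection nets 15 − 18 = -3; no inspection nets 8. Lemon prefers no inspection.
Neither type deviates, so the separating profile is an equilibrium.

Yes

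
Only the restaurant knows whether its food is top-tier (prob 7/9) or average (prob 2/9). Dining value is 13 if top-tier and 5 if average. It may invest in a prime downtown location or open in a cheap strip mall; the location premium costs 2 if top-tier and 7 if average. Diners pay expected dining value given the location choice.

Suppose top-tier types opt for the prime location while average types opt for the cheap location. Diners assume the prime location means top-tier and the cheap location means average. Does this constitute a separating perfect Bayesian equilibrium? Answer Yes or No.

No

Under these beliefs, the prime location earns price premium 13 and the cheap location earns price premium 5.
top-tier: the prime location nets 13 − 2 = 11; the cheap location nets 5. top-tier prefers the prime location.
average: the prime location nets 13 − 7 = 6; the cheap location nets 5. average would deviate to the prime location.
average has a profitable deviation, so the profile is not an equilibrium.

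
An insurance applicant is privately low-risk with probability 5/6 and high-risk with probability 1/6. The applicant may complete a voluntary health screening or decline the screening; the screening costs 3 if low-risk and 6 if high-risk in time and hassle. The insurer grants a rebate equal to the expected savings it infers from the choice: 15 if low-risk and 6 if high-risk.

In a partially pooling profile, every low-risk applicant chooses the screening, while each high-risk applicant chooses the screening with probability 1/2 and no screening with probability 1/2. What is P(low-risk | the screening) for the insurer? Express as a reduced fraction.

10/11

P(the screening) = (5/6)·1 + (1/6)·(1/2) = 11/12.
By Bayes' rule, P(low-risk | the screening) = (5/6) / (11/12) = 10/11.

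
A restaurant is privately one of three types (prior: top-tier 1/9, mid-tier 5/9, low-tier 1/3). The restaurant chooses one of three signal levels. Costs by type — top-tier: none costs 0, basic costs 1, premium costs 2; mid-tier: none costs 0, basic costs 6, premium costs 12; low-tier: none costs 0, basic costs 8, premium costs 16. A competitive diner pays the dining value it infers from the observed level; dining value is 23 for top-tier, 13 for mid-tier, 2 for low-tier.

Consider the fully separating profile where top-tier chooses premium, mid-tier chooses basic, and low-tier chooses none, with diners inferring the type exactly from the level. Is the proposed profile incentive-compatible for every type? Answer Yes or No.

No

Separating price premiums: premium → 23, basic → 13, none → 2.
top-tier (assigned premium): none: 2 − 0 = 2; basic: 13 − 1 = 12; premium: 23 − 2 = 21. top-tier stays.
mid-tier (assigned basic): none: 2 − 0 = 2; basic: 13 − 6 = 7; premium: 23 − 12 = 11. mid-tier prefers premium.
low-tier (assigned none): none: 2 − 0 = 2; basic: 13 − 8 = 5; premium: 23 − 16 = 7. low-tier prefers premium.
At least one type deviates; the separating profile fails.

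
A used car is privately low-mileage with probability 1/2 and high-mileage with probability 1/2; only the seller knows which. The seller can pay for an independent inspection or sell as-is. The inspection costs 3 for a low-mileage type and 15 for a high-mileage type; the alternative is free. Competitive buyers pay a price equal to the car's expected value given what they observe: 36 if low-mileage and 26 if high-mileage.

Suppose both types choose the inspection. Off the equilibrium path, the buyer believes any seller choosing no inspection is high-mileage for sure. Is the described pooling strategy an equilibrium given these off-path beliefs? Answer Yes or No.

On path, the buyer holds the prior and pays 1/2·36 + 1/2·26 = 31. Off path (no inspection), believing high-mileage, it pays 26.
low-mileage: the inspection nets 31 − 3 = 28; no inspection nets 26. low-mileage stays.
high-mileage: the inspection nets 31 − 15 = 16; no inspection nets 26. high-mileage would deviate.
A type deviates, so pooling fails.

No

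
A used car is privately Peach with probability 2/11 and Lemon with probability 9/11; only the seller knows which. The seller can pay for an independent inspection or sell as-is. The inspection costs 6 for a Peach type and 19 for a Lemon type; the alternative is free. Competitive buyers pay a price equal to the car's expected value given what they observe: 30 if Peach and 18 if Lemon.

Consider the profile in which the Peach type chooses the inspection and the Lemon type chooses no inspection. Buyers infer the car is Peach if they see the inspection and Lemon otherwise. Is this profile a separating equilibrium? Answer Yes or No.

Yes

Under these beliefs, the inspection earns price 30 and no inspection earns price 18.
Peach: the inspection nets 30 − 6 = 24; no inspection nets 18. Peach prefers the inspection.
Lemon: the inspection nets 30 − 19 = 11; no inspection nets 18. Lemon prefers no inspection.
Neither type deviates, so the separating profile is an equilibrium.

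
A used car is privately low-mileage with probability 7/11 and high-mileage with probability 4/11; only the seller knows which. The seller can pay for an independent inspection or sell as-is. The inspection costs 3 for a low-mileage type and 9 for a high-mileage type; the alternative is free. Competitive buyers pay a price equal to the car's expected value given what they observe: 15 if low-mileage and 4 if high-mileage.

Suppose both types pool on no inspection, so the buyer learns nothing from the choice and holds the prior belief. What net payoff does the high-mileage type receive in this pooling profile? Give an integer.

Pooled price = 7/11·15 + 4/11·4 = 11.
high-mileage pays no cost for no inspection, so net payoff = 11.

11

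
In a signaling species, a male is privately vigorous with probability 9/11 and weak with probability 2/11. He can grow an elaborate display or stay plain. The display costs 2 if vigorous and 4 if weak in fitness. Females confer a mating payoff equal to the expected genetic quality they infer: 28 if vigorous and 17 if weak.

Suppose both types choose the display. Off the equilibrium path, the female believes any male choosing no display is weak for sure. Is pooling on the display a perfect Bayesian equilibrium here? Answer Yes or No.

Yes

On path, the female holds the prior and pays 9/11·28 + 2/11·17 = 26. Off path (no display), believing weak, it pays 17.
vigorous: the display nets 26 − 2 = 24; no display nets 17. vigorous stays.
weak: the display nets 26 − 4 = 22; no display nets 17. weak stays.
No type deviates, so pooling is sustained.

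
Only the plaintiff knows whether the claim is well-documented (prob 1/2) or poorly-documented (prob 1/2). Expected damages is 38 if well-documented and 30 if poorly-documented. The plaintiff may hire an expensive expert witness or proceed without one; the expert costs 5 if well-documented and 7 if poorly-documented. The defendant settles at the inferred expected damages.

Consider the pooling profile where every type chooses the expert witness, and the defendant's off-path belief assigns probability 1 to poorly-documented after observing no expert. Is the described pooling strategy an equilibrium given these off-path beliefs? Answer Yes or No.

On path, the defendant holds the prior and pays 1/2·38 + 1/2·30 = 34. Off path (no expert), believing poorly-documented, it pays 30.
well-documented: the expert witness nets 34 − 5 = 29; no expert nets 30. well-documented would deviate.
poorly-documented: the expert witness nets 34 − 7 = 27; no expert nets 30. poorly-documented would deviate.
A type deviates, so pooling fails.

No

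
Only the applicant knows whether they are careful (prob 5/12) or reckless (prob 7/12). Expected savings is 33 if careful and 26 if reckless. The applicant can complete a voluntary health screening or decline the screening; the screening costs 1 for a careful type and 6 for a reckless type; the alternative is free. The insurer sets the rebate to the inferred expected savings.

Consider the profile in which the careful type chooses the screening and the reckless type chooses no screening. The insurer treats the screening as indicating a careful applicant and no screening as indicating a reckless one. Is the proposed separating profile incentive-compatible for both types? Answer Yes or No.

Under these beliefs, the screening earns rebate 33 and no screening earns rebate 26.
careful: the screening nets 33 − 1 = 32; no screening nets 26. careful prefers the screening.
reckless: the screening nets 33 − 6 = 27; no screening nets 26. reckless would deviate to the screening.
reckless has a profitable deviation, so the profile is not an equilibrium.

No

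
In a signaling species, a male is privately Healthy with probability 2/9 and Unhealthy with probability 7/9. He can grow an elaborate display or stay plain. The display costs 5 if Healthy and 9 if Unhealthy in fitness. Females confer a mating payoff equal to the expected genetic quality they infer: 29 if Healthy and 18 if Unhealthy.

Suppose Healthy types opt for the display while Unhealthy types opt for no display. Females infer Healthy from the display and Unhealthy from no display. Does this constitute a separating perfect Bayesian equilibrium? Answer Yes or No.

Under these beliefs, the display earns mating payoff 29 and no display earns mating payoff 18.
Healthy: the display nets 29 − 5 = 24; no display nets 18. Healthy prefers the display.
Unhealthy: the display nets 29 − 9 = 20; no display nets 18. Unhealthy would deviate to the display.
Unhealthy has a profitable deviation, so the profile is not an equilibrium.

No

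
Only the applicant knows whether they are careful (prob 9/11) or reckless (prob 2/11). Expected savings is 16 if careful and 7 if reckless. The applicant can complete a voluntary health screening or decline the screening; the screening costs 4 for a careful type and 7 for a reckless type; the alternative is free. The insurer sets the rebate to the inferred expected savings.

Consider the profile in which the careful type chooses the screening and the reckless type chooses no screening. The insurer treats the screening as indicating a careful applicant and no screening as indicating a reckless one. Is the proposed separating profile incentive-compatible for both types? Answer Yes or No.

Under these beliefs, the screening earns rebate 16 and no screening earns rebate 7.
careful: the screening nets 16 − 4 = 12; no screening nets 7. careful prefers the screening.
reckless: the screening nets 16 − 7 = 9; no screening nets 7. reckless would deviate to the screening.
reckless has a profitable deviation, so the profile is not an equilibrium.

No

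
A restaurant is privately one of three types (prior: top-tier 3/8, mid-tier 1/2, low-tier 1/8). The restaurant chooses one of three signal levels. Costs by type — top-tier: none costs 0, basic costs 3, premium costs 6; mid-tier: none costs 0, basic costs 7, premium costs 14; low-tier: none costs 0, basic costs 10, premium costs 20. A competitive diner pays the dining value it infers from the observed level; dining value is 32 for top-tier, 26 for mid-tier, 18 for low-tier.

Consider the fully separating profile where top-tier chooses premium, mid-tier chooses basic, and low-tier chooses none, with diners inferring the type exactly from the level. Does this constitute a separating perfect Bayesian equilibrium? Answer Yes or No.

Yes

Separating price premiums: premium → 32, basic → 26, none → 18.
top-tier (assigned premium): none: 18 − 0 = 18; basic: 26 − 3 = 23; premium: 32 − 6 = 26. top-tier stays.
mid-tier (assigned basic): none: 18 − 0 = 18; basic: 26 − 7 = 19; premium: 32 − 14 = 18. mid-tier stays.
low-tier (assigned none): none: 18 − 0 = 18; basic: 26 − 10 = 16; premium: 32 − 20 = 12. low-tier stays.
Every type prefers its assigned level; separation holds.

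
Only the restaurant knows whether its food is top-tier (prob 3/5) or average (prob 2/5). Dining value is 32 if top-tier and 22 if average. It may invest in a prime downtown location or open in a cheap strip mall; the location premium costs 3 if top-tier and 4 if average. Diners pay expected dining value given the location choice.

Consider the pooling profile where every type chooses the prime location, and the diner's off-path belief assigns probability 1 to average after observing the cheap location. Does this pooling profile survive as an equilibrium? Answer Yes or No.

Yes

On path, the diner holds the prior and pays 3/5·32 + 2/5·22 = 28. Off path (the cheap location), believing average, it pays 22.
top-tier: the prime location nets 28 − 3 = 25; the cheap location nets 22. top-tier stays.
average: the prime location nets 28 − 4 = 24; the cheap location nets 22. average stays.
No type deviates, so pooling is sustained.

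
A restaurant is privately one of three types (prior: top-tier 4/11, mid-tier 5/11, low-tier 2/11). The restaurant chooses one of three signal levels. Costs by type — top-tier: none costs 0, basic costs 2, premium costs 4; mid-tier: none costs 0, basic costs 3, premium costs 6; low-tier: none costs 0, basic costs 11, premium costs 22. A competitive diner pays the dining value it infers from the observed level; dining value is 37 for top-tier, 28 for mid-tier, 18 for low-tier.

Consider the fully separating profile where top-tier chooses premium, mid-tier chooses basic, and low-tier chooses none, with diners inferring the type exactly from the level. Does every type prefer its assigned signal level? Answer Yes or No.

Separating price premiums: premium → 37, basic → 28, none → 18.
top-tier (assigned premium): none: 18 − 0 = 18; basic: 28 − 2 = 26; premium: 37 − 4 = 33. top-tier stays.
mid-tier (assigned basic): none: 18 − 0 = 18; basic: 28 − 3 = 25; premium: 37 − 6 = 31. mid-tier prefers premium.
low-tier (assigned none): none: 18 − 0 = 18; basic: 28 − 11 = 17; premium: 37 − 22 = 15. low-tier stays.
At least one type deviates; the separating profile fails.

No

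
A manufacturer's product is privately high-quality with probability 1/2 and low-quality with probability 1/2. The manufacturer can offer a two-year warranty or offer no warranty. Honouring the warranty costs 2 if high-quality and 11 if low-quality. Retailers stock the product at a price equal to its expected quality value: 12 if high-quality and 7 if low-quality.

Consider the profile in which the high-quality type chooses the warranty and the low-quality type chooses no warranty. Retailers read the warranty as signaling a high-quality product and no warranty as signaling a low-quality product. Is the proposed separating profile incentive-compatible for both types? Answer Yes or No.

Under these beliefs, the warranty earns price 12 and no warranty earns price 7.
high-quality: the warranty nets 12 − 2 = 10; no warranty nets 7. high-quality prefers the warranty.
low-quality: the warranty nets 12 − 11 = 1; no warranty nets 7. low-quality prefers no warranty.
Neither type deviates, so the separating profile is an equilibrium.

Yes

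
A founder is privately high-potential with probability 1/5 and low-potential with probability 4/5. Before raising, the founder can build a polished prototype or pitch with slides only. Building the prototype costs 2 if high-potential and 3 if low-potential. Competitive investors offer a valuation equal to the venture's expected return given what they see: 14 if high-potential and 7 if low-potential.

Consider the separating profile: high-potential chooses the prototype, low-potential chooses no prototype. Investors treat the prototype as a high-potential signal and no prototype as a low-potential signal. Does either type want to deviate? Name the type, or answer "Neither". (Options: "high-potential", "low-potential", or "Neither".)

The prototype pays 14; no prototype pays 7.
high-potential: assigned the prototype, nets 14 − 2 = 12; deviating to no prototype nets 7.
low-potential: assigned no prototype, nets 7; deviating to the prototype nets 14 − 3 = 11.
The low-potential type gains 4 by deviating.

low-potential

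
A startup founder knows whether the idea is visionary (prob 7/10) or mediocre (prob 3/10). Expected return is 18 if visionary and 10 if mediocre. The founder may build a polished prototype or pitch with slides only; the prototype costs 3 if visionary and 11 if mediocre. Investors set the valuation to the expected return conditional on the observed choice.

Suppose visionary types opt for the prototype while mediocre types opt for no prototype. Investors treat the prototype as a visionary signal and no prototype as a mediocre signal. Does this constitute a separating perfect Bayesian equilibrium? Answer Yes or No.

Yes

Under these beliefs, the prototype earns valuation 18 and no prototype earns valuation 10.
visionary: the prototype nets 18 − 3 = 15; no prototype nets 10. visionary prefers the prototype.
mediocre: the prototype nets 18 − 11 = 7; no prototype nets 10. mediocre prefers no prototype.
Neither type deviates, so the separating profile is an equilibrium.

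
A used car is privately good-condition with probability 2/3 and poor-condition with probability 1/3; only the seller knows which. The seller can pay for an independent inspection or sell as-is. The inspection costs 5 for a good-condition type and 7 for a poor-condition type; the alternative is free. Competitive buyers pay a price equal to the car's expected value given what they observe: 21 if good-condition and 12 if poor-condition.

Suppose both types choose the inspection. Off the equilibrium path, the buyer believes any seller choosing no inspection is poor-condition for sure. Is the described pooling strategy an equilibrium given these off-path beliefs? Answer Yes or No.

No

On path, the buyer holds the prior and pays 2/3·21 + 1/3·12 = 18. Off path (no inspection), believing poor-condition, it pays 12.
good-condition: the inspection nets 18 − 5 = 13; no inspection nets 12. good-condition stays.
poor-condition: the inspection nets 18 − 7 = 11; no inspection nets 12. poor-condition would deviate.
A type deviates, so pooling fails.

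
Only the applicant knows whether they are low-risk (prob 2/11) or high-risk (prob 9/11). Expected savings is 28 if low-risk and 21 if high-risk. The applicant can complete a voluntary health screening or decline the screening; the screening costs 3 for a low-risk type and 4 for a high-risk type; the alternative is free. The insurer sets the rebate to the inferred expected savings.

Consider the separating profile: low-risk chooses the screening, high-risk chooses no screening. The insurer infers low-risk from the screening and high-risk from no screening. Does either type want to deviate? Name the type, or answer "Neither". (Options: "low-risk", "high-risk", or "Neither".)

The screening pays 28; no screening pays 21.
low-risk: assigned the screening, nets 28 − 3 = 25; deviating to no screening nets 21.
high-risk: assigned no screening, nets 21; deviating to the screening nets 28 − 4 = 24.
The high-risk type gains 3 by deviating.

high-risk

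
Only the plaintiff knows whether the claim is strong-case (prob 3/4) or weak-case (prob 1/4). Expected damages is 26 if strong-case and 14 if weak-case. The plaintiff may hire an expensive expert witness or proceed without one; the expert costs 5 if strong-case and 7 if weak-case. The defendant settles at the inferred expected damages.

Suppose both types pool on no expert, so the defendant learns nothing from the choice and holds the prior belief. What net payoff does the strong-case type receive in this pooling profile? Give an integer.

Pooled settlement = 3/4·26 + 1/4·14 = 23.
strong-case pays no cost for no expert, so net payoff = 23.

23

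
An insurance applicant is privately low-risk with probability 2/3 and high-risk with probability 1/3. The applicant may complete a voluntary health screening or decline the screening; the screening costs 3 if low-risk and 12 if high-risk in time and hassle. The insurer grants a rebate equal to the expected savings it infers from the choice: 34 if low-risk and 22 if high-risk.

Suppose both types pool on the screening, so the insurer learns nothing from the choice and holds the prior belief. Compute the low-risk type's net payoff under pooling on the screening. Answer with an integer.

27

Pooled rebate = 2/3·34 + 1/3·22 = 30.
low-risk pays cost 3 for the screening, so net payoff = 30 − 3 = 27.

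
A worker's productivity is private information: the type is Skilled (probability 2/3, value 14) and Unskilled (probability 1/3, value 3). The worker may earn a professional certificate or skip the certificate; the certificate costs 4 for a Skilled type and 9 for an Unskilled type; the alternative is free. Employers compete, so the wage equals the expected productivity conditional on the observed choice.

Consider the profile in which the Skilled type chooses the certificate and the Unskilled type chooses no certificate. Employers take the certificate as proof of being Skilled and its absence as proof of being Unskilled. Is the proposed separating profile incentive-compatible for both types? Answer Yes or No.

Under these beliefs, the certificate earns wage 14 and no certificate earns wage 3.
Skilled: the certificate nets 14 − 4 = 10; no certificate nets 3. Skilled prefers the certificate.
Unskilled: the certificate nets 14 − 9 = 5; no certificate nets 3. Unskilled would deviate to the certificate.
Unskilled has a profitable deviation, so the profile is not an equilibrium.

No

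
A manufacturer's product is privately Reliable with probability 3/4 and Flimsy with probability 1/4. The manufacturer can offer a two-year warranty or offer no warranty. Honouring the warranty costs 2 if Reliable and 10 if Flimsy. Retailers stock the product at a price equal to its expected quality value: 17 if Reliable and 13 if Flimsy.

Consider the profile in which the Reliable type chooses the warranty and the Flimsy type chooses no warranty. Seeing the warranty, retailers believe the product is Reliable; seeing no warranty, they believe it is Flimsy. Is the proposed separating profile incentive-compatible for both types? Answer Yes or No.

Under these beliefs, the warranty earns price 17 and no warranty earns price 13.
Reliable: the warranty nets 17 − 2 = 15; no warranty nets 13. Reliable prefers the warranty.
Flimsy: the warranty nets 17 − 10 = 7; no warranty nets 13. Flimsy prefers no warranty.
Neither type deviates, so the separating profile is an equilibrium.

Yes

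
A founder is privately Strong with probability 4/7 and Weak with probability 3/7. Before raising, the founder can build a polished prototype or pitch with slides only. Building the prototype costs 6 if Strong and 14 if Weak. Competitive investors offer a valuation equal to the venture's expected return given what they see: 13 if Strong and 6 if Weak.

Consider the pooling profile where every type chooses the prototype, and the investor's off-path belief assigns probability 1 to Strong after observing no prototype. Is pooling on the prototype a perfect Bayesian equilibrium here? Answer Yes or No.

No

On path, the investor holds the prior and pays 4/7·13 + 3/7·6 = 10. Off path (no prototype), believing Strong, it pays 13.
Strong: the prototype nets 10 − 6 = 4; no prototype nets 13. Strong would deviate.
Weak: the prototype nets 10 − 14 = -4; no prototype nets 13. Weak would deviate.
A type deviates, so pooling fails.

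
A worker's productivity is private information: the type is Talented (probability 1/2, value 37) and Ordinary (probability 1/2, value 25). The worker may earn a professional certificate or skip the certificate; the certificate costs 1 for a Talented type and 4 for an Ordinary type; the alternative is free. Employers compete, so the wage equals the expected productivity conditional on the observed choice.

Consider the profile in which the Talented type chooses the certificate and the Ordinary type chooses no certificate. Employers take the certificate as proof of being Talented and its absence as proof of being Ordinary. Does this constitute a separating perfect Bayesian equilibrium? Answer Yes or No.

Under these beliefs, the certificate earns wage 37 and no certificate earns wage 25.
Talented: the certificate nets 37 − 1 = 36; no certificate nets 25. Talented prefers the certificate.
Ordinary: the certificate nets 37 − 4 = 33; no certificate nets 25. Ordinary would deviate to the certificate.
Ordinary has a profitable deviation, so the profile is not an equilibrium.

No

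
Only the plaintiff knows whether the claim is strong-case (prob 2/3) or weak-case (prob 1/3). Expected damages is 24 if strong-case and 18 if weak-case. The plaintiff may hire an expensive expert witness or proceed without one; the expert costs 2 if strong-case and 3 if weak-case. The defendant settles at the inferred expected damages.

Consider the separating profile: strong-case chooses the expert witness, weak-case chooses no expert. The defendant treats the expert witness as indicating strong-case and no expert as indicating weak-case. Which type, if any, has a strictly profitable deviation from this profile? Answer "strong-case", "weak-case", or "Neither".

weak-case

The expert witness pays 24; no expert pays 18.
strong-case: assigned the expert witness, nets 24 − 2 = 22; deviating to no expert nets 18.
weak-case: assigned no expert, nets 18; deviating to the expert witness nets 24 − 3 = 21.
The weak-case type gains 3 by deviating.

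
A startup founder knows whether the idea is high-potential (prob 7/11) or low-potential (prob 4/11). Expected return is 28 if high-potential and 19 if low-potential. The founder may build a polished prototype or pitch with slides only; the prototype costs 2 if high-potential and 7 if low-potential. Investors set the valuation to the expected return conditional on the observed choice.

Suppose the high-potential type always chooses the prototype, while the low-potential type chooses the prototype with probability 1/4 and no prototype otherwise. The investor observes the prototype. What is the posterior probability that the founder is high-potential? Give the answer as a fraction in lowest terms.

P(the prototype) = (7/11)·1 + (4/11)·(1/4) = 8/11.
By Bayes' rule, P(high-potential | the prototype) = (7/11) / (8/11) = 7/8.

7/8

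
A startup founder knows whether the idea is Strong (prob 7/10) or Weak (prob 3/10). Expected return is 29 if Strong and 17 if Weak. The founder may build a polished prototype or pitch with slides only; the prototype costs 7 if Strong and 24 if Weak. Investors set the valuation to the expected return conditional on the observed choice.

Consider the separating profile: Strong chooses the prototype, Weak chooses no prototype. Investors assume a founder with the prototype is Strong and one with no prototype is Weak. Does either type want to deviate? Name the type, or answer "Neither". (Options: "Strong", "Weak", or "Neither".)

Neither

The prototype pays 29; no prototype pays 17.
Strong: assigned the prototype, nets 29 − 7 = 22; deviating to no prototype nets 17.
Weak: assigned no prototype, nets 17; deviating to the prototype nets 29 − 24 = 5.
Both types strictly prefer their assigned action; no profitable deviation.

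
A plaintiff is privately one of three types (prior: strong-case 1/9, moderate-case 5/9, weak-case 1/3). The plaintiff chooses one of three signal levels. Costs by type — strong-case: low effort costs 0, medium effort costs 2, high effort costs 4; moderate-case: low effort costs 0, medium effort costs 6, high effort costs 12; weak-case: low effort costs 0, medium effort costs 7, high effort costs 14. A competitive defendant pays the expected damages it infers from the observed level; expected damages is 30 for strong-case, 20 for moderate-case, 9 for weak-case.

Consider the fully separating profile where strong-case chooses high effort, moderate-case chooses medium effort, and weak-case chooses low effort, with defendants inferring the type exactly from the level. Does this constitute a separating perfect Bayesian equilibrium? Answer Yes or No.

No

Separating settlements: high effort → 30, medium effort → 20, low effort → 9.
strong-case (assigned high effort): low effort: 9 − 0 = 9; medium effort: 20 − 2 = 18; high effort: 30 − 4 = 26. strong-case stays.
moderate-case (assigned medium effort): low effort: 9 − 0 = 9; medium effort: 20 − 6 = 14; high effort: 30 − 12 = 18. moderate-case prefers high effort.
weak-case (assigned low effort): low effort: 9 − 0 = 9; medium effort: 20 − 7 = 13; high effort: 30 − 14 = 16. weak-case prefers high effort.
At least one type deviates; the separating profile fails.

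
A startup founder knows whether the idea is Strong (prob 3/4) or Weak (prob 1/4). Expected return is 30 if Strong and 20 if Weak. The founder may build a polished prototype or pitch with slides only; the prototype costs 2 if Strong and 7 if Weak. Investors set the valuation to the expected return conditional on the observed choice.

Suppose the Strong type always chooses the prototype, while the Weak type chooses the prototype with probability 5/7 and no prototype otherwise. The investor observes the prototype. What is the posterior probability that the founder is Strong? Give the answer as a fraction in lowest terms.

P(the prototype) = (3/4)·1 + (1/4)·(5/7) = 13/14.
By Bayes' rule, P(Strong | the prototype) = (3/4) / (13/14) = 21/26.

21/26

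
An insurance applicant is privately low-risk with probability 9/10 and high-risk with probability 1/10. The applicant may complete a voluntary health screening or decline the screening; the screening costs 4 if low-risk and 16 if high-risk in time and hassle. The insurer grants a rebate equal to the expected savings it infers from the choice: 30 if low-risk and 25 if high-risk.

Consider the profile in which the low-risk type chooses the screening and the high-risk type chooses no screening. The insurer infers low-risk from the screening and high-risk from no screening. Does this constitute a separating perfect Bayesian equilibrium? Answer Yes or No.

Yes

Under these beliefs, the screening earns rebate 30 and no screening earns rebate 25.
low-risk: the screening nets 30 − 4 = 26; no screening nets 25. low-risk prefers the screening.
high-risk: the screening nets 30 − 16 = 14; no screening nets 25. high-risk prefers no screening.
Neither type deviates, so the separating profile is an equilibrium.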